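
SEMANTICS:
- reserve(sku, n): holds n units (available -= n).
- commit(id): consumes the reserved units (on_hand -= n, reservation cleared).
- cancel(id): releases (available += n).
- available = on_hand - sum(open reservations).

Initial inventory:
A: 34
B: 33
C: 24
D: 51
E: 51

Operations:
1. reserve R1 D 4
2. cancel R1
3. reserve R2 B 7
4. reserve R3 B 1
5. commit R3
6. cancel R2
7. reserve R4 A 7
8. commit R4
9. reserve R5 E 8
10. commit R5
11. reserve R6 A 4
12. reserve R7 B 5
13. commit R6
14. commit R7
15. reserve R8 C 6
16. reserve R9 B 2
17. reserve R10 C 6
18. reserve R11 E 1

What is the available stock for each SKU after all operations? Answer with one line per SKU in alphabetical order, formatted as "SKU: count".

Answer: A: 23
B: 25
C: 12
D: 51
E: 42

Derivation:
Step 1: reserve R1 D 4 -> on_hand[A=34 B=33 C=24 D=51 E=51] avail[A=34 B=33 C=24 D=47 E=51] open={R1}
Step 2: cancel R1 -> on_hand[A=34 B=33 C=24 D=51 E=51] avail[A=34 B=33 C=24 D=51 E=51] open={}
Step 3: reserve R2 B 7 -> on_hand[A=34 B=33 C=24 D=51 E=51] avail[A=34 B=26 C=24 D=51 E=51] open={R2}
Step 4: reserve R3 B 1 -> on_hand[A=34 B=33 C=24 D=51 E=51] avail[A=34 B=25 C=24 D=51 E=51] open={R2,R3}
Step 5: commit R3 -> on_hand[A=34 B=32 C=24 D=51 E=51] avail[A=34 B=25 C=24 D=51 E=51] open={R2}
Step 6: cancel R2 -> on_hand[A=34 B=32 C=24 D=51 E=51] avail[A=34 B=32 C=24 D=51 E=51] open={}
Step 7: reserve R4 A 7 -> on_hand[A=34 B=32 C=24 D=51 E=51] avail[A=27 B=32 C=24 D=51 E=51] open={R4}
Step 8: commit R4 -> on_hand[A=27 B=32 C=24 D=51 E=51] avail[A=27 B=32 C=24 D=51 E=51] open={}
Step 9: reserve R5 E 8 -> on_hand[A=27 B=32 C=24 D=51 E=51] avail[A=27 B=32 C=24 D=51 E=43] open={R5}
Step 10: commit R5 -> on_hand[A=27 B=32 C=24 D=51 E=43] avail[A=27 B=32 C=24 D=51 E=43] open={}
Step 11: reserve R6 A 4 -> on_hand[A=27 B=32 C=24 D=51 E=43] avail[A=23 B=32 C=24 D=51 E=43] open={R6}
Step 12: reserve R7 B 5 -> on_hand[A=27 B=32 C=24 D=51 E=43] avail[A=23 B=27 C=24 D=51 E=43] open={R6,R7}
Step 13: commit R6 -> on_hand[A=23 B=32 C=24 D=51 E=43] avail[A=23 B=27 C=24 D=51 E=43] open={R7}
Step 14: commit R7 -> on_hand[A=23 B=27 C=24 D=51 E=43] avail[A=23 B=27 C=24 D=51 E=43] open={}
Step 15: reserve R8 C 6 -> on_hand[A=23 B=27 C=24 D=51 E=43] avail[A=23 B=27 C=18 D=51 E=43] open={R8}
Step 16: reserve R9 B 2 -> on_hand[A=23 B=27 C=24 D=51 E=43] avail[A=23 B=25 C=18 D=51 E=43] open={R8,R9}
Step 17: reserve R10 C 6 -> on_hand[A=23 B=27 C=24 D=51 E=43] avail[A=23 B=25 C=12 D=51 E=43] open={R10,R8,R9}
Step 18: reserve R11 E 1 -> on_hand[A=23 B=27 C=24 D=51 E=43] avail[A=23 B=25 C=12 D=51 E=42] open={R10,R11,R8,R9}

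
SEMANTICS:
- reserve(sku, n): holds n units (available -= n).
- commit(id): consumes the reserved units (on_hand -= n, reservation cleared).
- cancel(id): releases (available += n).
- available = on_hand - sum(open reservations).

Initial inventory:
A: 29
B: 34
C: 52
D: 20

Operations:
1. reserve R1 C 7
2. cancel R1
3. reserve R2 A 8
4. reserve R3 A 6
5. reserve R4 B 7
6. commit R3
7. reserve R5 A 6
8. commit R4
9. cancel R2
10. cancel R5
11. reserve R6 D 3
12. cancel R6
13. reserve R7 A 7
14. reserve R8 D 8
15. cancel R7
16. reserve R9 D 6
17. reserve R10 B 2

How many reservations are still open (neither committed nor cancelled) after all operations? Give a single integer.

Step 1: reserve R1 C 7 -> on_hand[A=29 B=34 C=52 D=20] avail[A=29 B=34 C=45 D=20] open={R1}
Step 2: cancel R1 -> on_hand[A=29 B=34 C=52 D=20] avail[A=29 B=34 C=52 D=20] open={}
Step 3: reserve R2 A 8 -> on_hand[A=29 B=34 C=52 D=20] avail[A=21 B=34 C=52 D=20] open={R2}
Step 4: reserve R3 A 6 -> on_hand[A=29 B=34 C=52 D=20] avail[A=15 B=34 C=52 D=20] open={R2,R3}
Step 5: reserve R4 B 7 -> on_hand[A=29 B=34 C=52 D=20] avail[A=15 B=27 C=52 D=20] open={R2,R3,R4}
Step 6: commit R3 -> on_hand[A=23 B=34 C=52 D=20] avail[A=15 B=27 C=52 D=20] open={R2,R4}
Step 7: reserve R5 A 6 -> on_hand[A=23 B=34 C=52 D=20] avail[A=9 B=27 C=52 D=20] open={R2,R4,R5}
Step 8: commit R4 -> on_hand[A=23 B=27 C=52 D=20] avail[A=9 B=27 C=52 D=20] open={R2,R5}
Step 9: cancel R2 -> on_hand[A=23 B=27 C=52 D=20] avail[A=17 B=27 C=52 D=20] open={R5}
Step 10: cancel R5 -> on_hand[A=23 B=27 C=52 D=20] avail[A=23 B=27 C=52 D=20] open={}
Step 11: reserve R6 D 3 -> on_hand[A=23 B=27 C=52 D=20] avail[A=23 B=27 C=52 D=17] open={R6}
Step 12: cancel R6 -> on_hand[A=23 B=27 C=52 D=20] avail[A=23 B=27 C=52 D=20] open={}
Step 13: reserve R7 A 7 -> on_hand[A=23 B=27 C=52 D=20] avail[A=16 B=27 C=52 D=20] open={R7}
Step 14: reserve R8 D 8 -> on_hand[A=23 B=27 C=52 D=20] avail[A=16 B=27 C=52 D=12] open={R7,R8}
Step 15: cancel R7 -> on_hand[A=23 B=27 C=52 D=20] avail[A=23 B=27 C=52 D=12] open={R8}
Step 16: reserve R9 D 6 -> on_hand[A=23 B=27 C=52 D=20] avail[A=23 B=27 C=52 D=6] open={R8,R9}
Step 17: reserve R10 B 2 -> on_hand[A=23 B=27 C=52 D=20] avail[A=23 B=25 C=52 D=6] open={R10,R8,R9}
Open reservations: ['R10', 'R8', 'R9'] -> 3

Answer: 3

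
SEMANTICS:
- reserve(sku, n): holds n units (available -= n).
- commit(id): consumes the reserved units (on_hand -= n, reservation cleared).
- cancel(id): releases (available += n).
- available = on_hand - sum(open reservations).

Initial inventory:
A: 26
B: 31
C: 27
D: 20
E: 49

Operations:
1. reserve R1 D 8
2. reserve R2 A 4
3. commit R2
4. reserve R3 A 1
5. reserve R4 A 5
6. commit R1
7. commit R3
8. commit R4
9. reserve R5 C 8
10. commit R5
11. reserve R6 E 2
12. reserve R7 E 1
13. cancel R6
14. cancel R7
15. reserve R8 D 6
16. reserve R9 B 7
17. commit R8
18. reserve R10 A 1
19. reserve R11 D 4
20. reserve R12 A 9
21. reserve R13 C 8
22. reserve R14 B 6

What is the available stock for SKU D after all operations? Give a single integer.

Answer: 2

Derivation:
Step 1: reserve R1 D 8 -> on_hand[A=26 B=31 C=27 D=20 E=49] avail[A=26 B=31 C=27 D=12 E=49] open={R1}
Step 2: reserve R2 A 4 -> on_hand[A=26 B=31 C=27 D=20 E=49] avail[A=22 B=31 C=27 D=12 E=49] open={R1,R2}
Step 3: commit R2 -> on_hand[A=22 B=31 C=27 D=20 E=49] avail[A=22 B=31 C=27 D=12 E=49] open={R1}
Step 4: reserve R3 A 1 -> on_hand[A=22 B=31 C=27 D=20 E=49] avail[A=21 B=31 C=27 D=12 E=49] open={R1,R3}
Step 5: reserve R4 A 5 -> on_hand[A=22 B=31 C=27 D=20 E=49] avail[A=16 B=31 C=27 D=12 E=49] open={R1,R3,R4}
Step 6: commit R1 -> on_hand[A=22 B=31 C=27 D=12 E=49] avail[A=16 B=31 C=27 D=12 E=49] open={R3,R4}
Step 7: commit R3 -> on_hand[A=21 B=31 C=27 D=12 E=49] avail[A=16 B=31 C=27 D=12 E=49] open={R4}
Step 8: commit R4 -> on_hand[A=16 B=31 C=27 D=12 E=49] avail[A=16 B=31 C=27 D=12 E=49] open={}
Step 9: reserve R5 C 8 -> on_hand[A=16 B=31 C=27 D=12 E=49] avail[A=16 B=31 C=19 D=12 E=49] open={R5}
Step 10: commit R5 -> on_hand[A=16 B=31 C=19 D=12 E=49] avail[A=16 B=31 C=19 D=12 E=49] open={}
Step 11: reserve R6 E 2 -> on_hand[A=16 B=31 C=19 D=12 E=49] avail[A=16 B=31 C=19 D=12 E=47] open={R6}
Step 12: reserve R7 E 1 -> on_hand[A=16 B=31 C=19 D=12 E=49] avail[A=16 B=31 C=19 D=12 E=46] open={R6,R7}
Step 13: cancel R6 -> on_hand[A=16 B=31 C=19 D=12 E=49] avail[A=16 B=31 C=19 D=12 E=48] open={R7}
Step 14: cancel R7 -> on_hand[A=16 B=31 C=19 D=12 E=49] avail[A=16 B=31 C=19 D=12 E=49] open={}
Step 15: reserve R8 D 6 -> on_hand[A=16 B=31 C=19 D=12 E=49] avail[A=16 B=31 C=19 D=6 E=49] open={R8}
Step 16: reserve R9 B 7 -> on_hand[A=16 B=31 C=19 D=12 E=49] avail[A=16 B=24 C=19 D=6 E=49] open={R8,R9}
Step 17: commit R8 -> on_hand[A=16 B=31 C=19 D=6 E=49] avail[A=16 B=24 C=19 D=6 E=49] open={R9}
Step 18: reserve R10 A 1 -> on_hand[A=16 B=31 C=19 D=6 E=49] avail[A=15 B=24 C=19 D=6 E=49] open={R10,R9}
Step 19: reserve R11 D 4 -> on_hand[A=16 B=31 C=19 D=6 E=49] avail[A=15 B=24 C=19 D=2 E=49] open={R10,R11,R9}
Step 20: reserve R12 A 9 -> on_hand[A=16 B=31 C=19 D=6 E=49] avail[A=6 B=24 C=19 D=2 E=49] open={R10,R11,R12,R9}
Step 21: reserve R13 C 8 -> on_hand[A=16 B=31 C=19 D=6 E=49] avail[A=6 B=24 C=11 D=2 E=49] open={R10,R11,R12,R13,R9}
Step 22: reserve R14 B 6 -> on_hand[A=16 B=31 C=19 D=6 E=49] avail[A=6 B=18 C=11 D=2 E=49] open={R10,R11,R12,R13,R14,R9}
Final available[D] = 2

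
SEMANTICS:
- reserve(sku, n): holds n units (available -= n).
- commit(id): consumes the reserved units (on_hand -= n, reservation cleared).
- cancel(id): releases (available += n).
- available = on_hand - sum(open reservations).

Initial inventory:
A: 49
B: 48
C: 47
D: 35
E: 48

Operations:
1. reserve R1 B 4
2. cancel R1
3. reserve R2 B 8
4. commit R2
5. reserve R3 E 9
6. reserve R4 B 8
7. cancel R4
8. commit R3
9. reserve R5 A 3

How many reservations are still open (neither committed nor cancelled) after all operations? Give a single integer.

Step 1: reserve R1 B 4 -> on_hand[A=49 B=48 C=47 D=35 E=48] avail[A=49 B=44 C=47 D=35 E=48] open={R1}
Step 2: cancel R1 -> on_hand[A=49 B=48 C=47 D=35 E=48] avail[A=49 B=48 C=47 D=35 E=48] open={}
Step 3: reserve R2 B 8 -> on_hand[A=49 B=48 C=47 D=35 E=48] avail[A=49 B=40 C=47 D=35 E=48] open={R2}
Step 4: commit R2 -> on_hand[A=49 B=40 C=47 D=35 E=48] avail[A=49 B=40 C=47 D=35 E=48] open={}
Step 5: reserve R3 E 9 -> on_hand[A=49 B=40 C=47 D=35 E=48] avail[A=49 B=40 C=47 D=35 E=39] open={R3}
Step 6: reserve R4 B 8 -> on_hand[A=49 B=40 C=47 D=35 E=48] avail[A=49 B=32 C=47 D=35 E=39] open={R3,R4}
Step 7: cancel R4 -> on_hand[A=49 B=40 C=47 D=35 E=48] avail[A=49 B=40 C=47 D=35 E=39] open={R3}
Step 8: commit R3 -> on_hand[A=49 B=40 C=47 D=35 E=39] avail[A=49 B=40 C=47 D=35 E=39] open={}
Step 9: reserve R5 A 3 -> on_hand[A=49 B=40 C=47 D=35 E=39] avail[A=46 B=40 C=47 D=35 E=39] open={R5}
Open reservations: ['R5'] -> 1

Answer: 1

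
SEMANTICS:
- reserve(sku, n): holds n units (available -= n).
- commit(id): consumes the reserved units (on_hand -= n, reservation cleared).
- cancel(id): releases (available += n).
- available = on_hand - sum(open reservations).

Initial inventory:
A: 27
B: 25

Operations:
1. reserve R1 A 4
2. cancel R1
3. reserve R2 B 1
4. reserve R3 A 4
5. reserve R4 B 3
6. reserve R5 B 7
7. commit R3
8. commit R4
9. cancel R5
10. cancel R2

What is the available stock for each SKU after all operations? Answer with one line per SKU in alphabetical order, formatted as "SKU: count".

Answer: A: 23
B: 22

Derivation:
Step 1: reserve R1 A 4 -> on_hand[A=27 B=25] avail[A=23 B=25] open={R1}
Step 2: cancel R1 -> on_hand[A=27 B=25] avail[A=27 B=25] open={}
Step 3: reserve R2 B 1 -> on_hand[A=27 B=25] avail[A=27 B=24] open={R2}
Step 4: reserve R3 A 4 -> on_hand[A=27 B=25] avail[A=23 B=24] open={R2,R3}
Step 5: reserve R4 B 3 -> on_hand[A=27 B=25] avail[A=23 B=21] open={R2,R3,R4}
Step 6: reserve R5 B 7 -> on_hand[A=27 B=25] avail[A=23 B=14] open={R2,R3,R4,R5}
Step 7: commit R3 -> on_hand[A=23 B=25] avail[A=23 B=14] open={R2,R4,R5}
Step 8: commit R4 -> on_hand[A=23 B=22] avail[A=23 B=14] open={R2,R5}
Step 9: cancel R5 -> on_hand[A=23 B=22] avail[A=23 B=21] open={R2}
Step 10: cancel R2 -> on_hand[A=23 B=22] avail[A=23 B=22] open={}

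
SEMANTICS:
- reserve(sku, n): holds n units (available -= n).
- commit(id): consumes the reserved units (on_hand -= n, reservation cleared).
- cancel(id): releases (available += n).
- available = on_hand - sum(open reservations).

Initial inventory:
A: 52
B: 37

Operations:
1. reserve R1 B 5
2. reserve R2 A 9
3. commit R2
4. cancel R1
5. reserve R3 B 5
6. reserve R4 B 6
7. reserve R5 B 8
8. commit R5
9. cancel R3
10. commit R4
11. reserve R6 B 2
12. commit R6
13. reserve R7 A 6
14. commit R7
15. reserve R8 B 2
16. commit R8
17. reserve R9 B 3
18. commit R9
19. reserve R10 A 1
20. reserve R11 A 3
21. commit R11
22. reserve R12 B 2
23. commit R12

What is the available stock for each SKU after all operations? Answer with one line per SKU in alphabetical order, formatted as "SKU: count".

Answer: A: 33
B: 14

Derivation:
Step 1: reserve R1 B 5 -> on_hand[A=52 B=37] avail[A=52 B=32] open={R1}
Step 2: reserve R2 A 9 -> on_hand[A=52 B=37] avail[A=43 B=32] open={R1,R2}
Step 3: commit R2 -> on_hand[A=43 B=37] avail[A=43 B=32] open={R1}
Step 4: cancel R1 -> on_hand[A=43 B=37] avail[A=43 B=37] open={}
Step 5: reserve R3 B 5 -> on_hand[A=43 B=37] avail[A=43 B=32] open={R3}
Step 6: reserve R4 B 6 -> on_hand[A=43 B=37] avail[A=43 B=26] open={R3,R4}
Step 7: reserve R5 B 8 -> on_hand[A=43 B=37] avail[A=43 B=18] open={R3,R4,R5}
Step 8: commit R5 -> on_hand[A=43 B=29] avail[A=43 B=18] open={R3,R4}
Step 9: cancel R3 -> on_hand[A=43 B=29] avail[A=43 B=23] open={R4}
Step 10: commit R4 -> on_hand[A=43 B=23] avail[A=43 B=23] open={}
Step 11: reserve R6 B 2 -> on_hand[A=43 B=23] avail[A=43 B=21] open={R6}
Step 12: commit R6 -> on_hand[A=43 B=21] avail[A=43 B=21] open={}
Step 13: reserve R7 A 6 -> on_hand[A=43 B=21] avail[A=37 B=21] open={R7}
Step 14: commit R7 -> on_hand[A=37 B=21] avail[A=37 B=21] open={}
Step 15: reserve R8 B 2 -> on_hand[A=37 B=21] avail[A=37 B=19] open={R8}
Step 16: commit R8 -> on_hand[A=37 B=19] avail[A=37 B=19] open={}
Step 17: reserve R9 B 3 -> on_hand[A=37 B=19] avail[A=37 B=16] open={R9}
Step 18: commit R9 -> on_hand[A=37 B=16] avail[A=37 B=16] open={}
Step 19: reserve R10 A 1 -> on_hand[A=37 B=16] avail[A=36 B=16] open={R10}
Step 20: reserve R11 A 3 -> on_hand[A=37 B=16] avail[A=33 B=16] open={R10,R11}
Step 21: commit R11 -> on_hand[A=34 B=16] avail[A=33 B=16] open={R10}
Step 22: reserve R12 B 2 -> on_hand[A=34 B=16] avail[A=33 B=14] open={R10,R12}
Step 23: commit R12 -> on_hand[A=34 B=14] avail[A=33 B=14] open={R10}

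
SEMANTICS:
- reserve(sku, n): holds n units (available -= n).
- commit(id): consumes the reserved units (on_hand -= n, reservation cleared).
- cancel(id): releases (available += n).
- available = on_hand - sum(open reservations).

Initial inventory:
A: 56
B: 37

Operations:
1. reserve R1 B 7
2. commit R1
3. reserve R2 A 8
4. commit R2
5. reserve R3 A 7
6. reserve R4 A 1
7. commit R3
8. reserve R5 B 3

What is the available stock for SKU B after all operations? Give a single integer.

Step 1: reserve R1 B 7 -> on_hand[A=56 B=37] avail[A=56 B=30] open={R1}
Step 2: commit R1 -> on_hand[A=56 B=30] avail[A=56 B=30] open={}
Step 3: reserve R2 A 8 -> on_hand[A=56 B=30] avail[A=48 B=30] open={R2}
Step 4: commit R2 -> on_hand[A=48 B=30] avail[A=48 B=30] open={}
Step 5: reserve R3 A 7 -> on_hand[A=48 B=30] avail[A=41 B=30] open={R3}
Step 6: reserve R4 A 1 -> on_hand[A=48 B=30] avail[A=40 B=30] open={R3,R4}
Step 7: commit R3 -> on_hand[A=41 B=30] avail[A=40 B=30] open={R4}
Step 8: reserve R5 B 3 -> on_hand[A=41 B=30] avail[A=40 B=27] open={R4,R5}
Final available[B] = 27

Answer: 27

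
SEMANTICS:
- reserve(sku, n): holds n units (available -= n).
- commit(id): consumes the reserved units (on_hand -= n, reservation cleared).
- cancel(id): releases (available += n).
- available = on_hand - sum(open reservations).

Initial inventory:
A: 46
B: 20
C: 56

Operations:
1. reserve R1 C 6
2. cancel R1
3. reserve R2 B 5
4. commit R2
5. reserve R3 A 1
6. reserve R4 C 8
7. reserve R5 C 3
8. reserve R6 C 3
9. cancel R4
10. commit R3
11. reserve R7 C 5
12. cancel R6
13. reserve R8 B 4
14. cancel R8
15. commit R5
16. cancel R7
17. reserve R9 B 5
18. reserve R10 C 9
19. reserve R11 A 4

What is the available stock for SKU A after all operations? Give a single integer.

Answer: 41

Derivation:
Step 1: reserve R1 C 6 -> on_hand[A=46 B=20 C=56] avail[A=46 B=20 C=50] open={R1}
Step 2: cancel R1 -> on_hand[A=46 B=20 C=56] avail[A=46 B=20 C=56] open={}
Step 3: reserve R2 B 5 -> on_hand[A=46 B=20 C=56] avail[A=46 B=15 C=56] open={R2}
Step 4: commit R2 -> on_hand[A=46 B=15 C=56] avail[A=46 B=15 C=56] open={}
Step 5: reserve R3 A 1 -> on_hand[A=46 B=15 C=56] avail[A=45 B=15 C=56] open={R3}
Step 6: reserve R4 C 8 -> on_hand[A=46 B=15 C=56] avail[A=45 B=15 C=48] open={R3,R4}
Step 7: reserve R5 C 3 -> on_hand[A=46 B=15 C=56] avail[A=45 B=15 C=45] open={R3,R4,R5}
Step 8: reserve R6 C 3 -> on_hand[A=46 B=15 C=56] avail[A=45 B=15 C=42] open={R3,R4,R5,R6}
Step 9: cancel R4 -> on_hand[A=46 B=15 C=56] avail[A=45 B=15 C=50] open={R3,R5,R6}
Step 10: commit R3 -> on_hand[A=45 B=15 C=56] avail[A=45 B=15 C=50] open={R5,R6}
Step 11: reserve R7 C 5 -> on_hand[A=45 B=15 C=56] avail[A=45 B=15 C=45] open={R5,R6,R7}
Step 12: cancel R6 -> on_hand[A=45 B=15 C=56] avail[A=45 B=15 C=48] open={R5,R7}
Step 13: reserve R8 B 4 -> on_hand[A=45 B=15 C=56] avail[A=45 B=11 C=48] open={R5,R7,R8}
Step 14: cancel R8 -> on_hand[A=45 B=15 C=56] avail[A=45 B=15 C=48] open={R5,R7}
Step 15: commit R5 -> on_hand[A=45 B=15 C=53] avail[A=45 B=15 C=48] open={R7}
Step 16: cancel R7 -> on_hand[A=45 B=15 C=53] avail[A=45 B=15 C=53] open={}
Step 17: reserve R9 B 5 -> on_hand[A=45 B=15 C=53] avail[A=45 B=10 C=53] open={R9}
Step 18: reserve R10 C 9 -> on_hand[A=45 B=15 C=53] avail[A=45 B=10 C=44] open={R10,R9}
Step 19: reserve R11 A 4 -> on_hand[A=45 B=15 C=53] avail[A=41 B=10 C=44] open={R10,R11,R9}
Final available[A] = 41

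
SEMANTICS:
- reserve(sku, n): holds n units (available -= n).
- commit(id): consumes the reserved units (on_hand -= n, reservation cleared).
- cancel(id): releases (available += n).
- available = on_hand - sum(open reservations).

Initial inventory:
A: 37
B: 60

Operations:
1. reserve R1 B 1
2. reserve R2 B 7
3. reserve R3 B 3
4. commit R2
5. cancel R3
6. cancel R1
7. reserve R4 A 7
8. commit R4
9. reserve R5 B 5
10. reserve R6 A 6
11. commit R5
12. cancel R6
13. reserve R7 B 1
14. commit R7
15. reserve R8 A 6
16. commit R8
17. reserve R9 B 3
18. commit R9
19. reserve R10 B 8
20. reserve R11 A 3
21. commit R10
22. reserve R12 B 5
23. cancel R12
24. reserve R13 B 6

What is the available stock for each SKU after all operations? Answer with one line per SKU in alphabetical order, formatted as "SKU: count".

Answer: A: 21
B: 30

Derivation:
Step 1: reserve R1 B 1 -> on_hand[A=37 B=60] avail[A=37 B=59] open={R1}
Step 2: reserve R2 B 7 -> on_hand[A=37 B=60] avail[A=37 B=52] open={R1,R2}
Step 3: reserve R3 B 3 -> on_hand[A=37 B=60] avail[A=37 B=49] open={R1,R2,R3}
Step 4: commit R2 -> on_hand[A=37 B=53] avail[A=37 B=49] open={R1,R3}
Step 5: cancel R3 -> on_hand[A=37 B=53] avail[A=37 B=52] open={R1}
Step 6: cancel R1 -> on_hand[A=37 B=53] avail[A=37 B=53] open={}
Step 7: reserve R4 A 7 -> on_hand[A=37 B=53] avail[A=30 B=53] open={R4}
Step 8: commit R4 -> on_hand[A=30 B=53] avail[A=30 B=53] open={}
Step 9: reserve R5 B 5 -> on_hand[A=30 B=53] avail[A=30 B=48] open={R5}
Step 10: reserve R6 A 6 -> on_hand[A=30 B=53] avail[A=24 B=48] open={R5,R6}
Step 11: commit R5 -> on_hand[A=30 B=48] avail[A=24 B=48] open={R6}
Step 12: cancel R6 -> on_hand[A=30 B=48] avail[A=30 B=48] open={}
Step 13: reserve R7 B 1 -> on_hand[A=30 B=48] avail[A=30 B=47] open={R7}
Step 14: commit R7 -> on_hand[A=30 B=47] avail[A=30 B=47] open={}
Step 15: reserve R8 A 6 -> on_hand[A=30 B=47] avail[A=24 B=47] open={R8}
Step 16: commit R8 -> on_hand[A=24 B=47] avail[A=24 B=47] open={}
Step 17: reserve R9 B 3 -> on_hand[A=24 B=47] avail[A=24 B=44] open={R9}
Step 18: commit R9 -> on_hand[A=24 B=44] avail[A=24 B=44] open={}
Step 19: reserve R10 B 8 -> on_hand[A=24 B=44] avail[A=24 B=36] open={R10}
Step 20: reserve R11 A 3 -> on_hand[A=24 B=44] avail[A=21 B=36] open={R10,R11}
Step 21: commit R10 -> on_hand[A=24 B=36] avail[A=21 B=36] open={R11}
Step 22: reserve R12 B 5 -> on_hand[A=24 B=36] avail[A=21 B=31] open={R11,R12}
Step 23: cancel R12 -> on_hand[A=24 B=36] avail[A=21 B=36] open={R11}
Step 24: reserve R13 B 6 -> on_hand[A=24 B=36] avail[A=21 B=30] open={R11,R13}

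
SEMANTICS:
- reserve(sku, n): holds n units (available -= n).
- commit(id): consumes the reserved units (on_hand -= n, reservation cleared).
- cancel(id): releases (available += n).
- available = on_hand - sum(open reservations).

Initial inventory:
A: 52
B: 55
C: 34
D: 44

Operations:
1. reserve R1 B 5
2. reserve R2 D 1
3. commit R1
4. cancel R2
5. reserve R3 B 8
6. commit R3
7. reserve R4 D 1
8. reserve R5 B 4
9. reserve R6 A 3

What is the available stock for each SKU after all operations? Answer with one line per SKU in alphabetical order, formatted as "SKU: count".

Answer: A: 49
B: 38
C: 34
D: 43

Derivation:
Step 1: reserve R1 B 5 -> on_hand[A=52 B=55 C=34 D=44] avail[A=52 B=50 C=34 D=44] open={R1}
Step 2: reserve R2 D 1 -> on_hand[A=52 B=55 C=34 D=44] avail[A=52 B=50 C=34 D=43] open={R1,R2}
Step 3: commit R1 -> on_hand[A=52 B=50 C=34 D=44] avail[A=52 B=50 C=34 D=43] open={R2}
Step 4: cancel R2 -> on_hand[A=52 B=50 C=34 D=44] avail[A=52 B=50 C=34 D=44] open={}
Step 5: reserve R3 B 8 -> on_hand[A=52 B=50 C=34 D=44] avail[A=52 B=42 C=34 D=44] open={R3}
Step 6: commit R3 -> on_hand[A=52 B=42 C=34 D=44] avail[A=52 B=42 C=34 D=44] open={}
Step 7: reserve R4 D 1 -> on_hand[A=52 B=42 C=34 D=44] avail[A=52 B=42 C=34 D=43] open={R4}
Step 8: reserve R5 B 4 -> on_hand[A=52 B=42 C=34 D=44] avail[A=52 B=38 C=34 D=43] open={R4,R5}
Step 9: reserve R6 A 3 -> on_hand[A=52 B=42 C=34 D=44] avail[A=49 B=38 C=34 D=43] open={R4,R5,R6}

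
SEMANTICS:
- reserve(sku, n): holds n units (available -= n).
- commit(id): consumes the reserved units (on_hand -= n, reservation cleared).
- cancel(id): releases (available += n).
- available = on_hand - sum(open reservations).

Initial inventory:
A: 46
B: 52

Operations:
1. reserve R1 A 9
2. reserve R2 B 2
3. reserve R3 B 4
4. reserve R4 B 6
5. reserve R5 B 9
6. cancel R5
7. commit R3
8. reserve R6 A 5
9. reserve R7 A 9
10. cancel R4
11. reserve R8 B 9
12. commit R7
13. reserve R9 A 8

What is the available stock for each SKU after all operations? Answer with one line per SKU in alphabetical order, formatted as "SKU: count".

Step 1: reserve R1 A 9 -> on_hand[A=46 B=52] avail[A=37 B=52] open={R1}
Step 2: reserve R2 B 2 -> on_hand[A=46 B=52] avail[A=37 B=50] open={R1,R2}
Step 3: reserve R3 B 4 -> on_hand[A=46 B=52] avail[A=37 B=46] open={R1,R2,R3}
Step 4: reserve R4 B 6 -> on_hand[A=46 B=52] avail[A=37 B=40] open={R1,R2,R3,R4}
Step 5: reserve R5 B 9 -> on_hand[A=46 B=52] avail[A=37 B=31] open={R1,R2,R3,R4,R5}
Step 6: cancel R5 -> on_hand[A=46 B=52] avail[A=37 B=40] open={R1,R2,R3,R4}
Step 7: commit R3 -> on_hand[A=46 B=48] avail[A=37 B=40] open={R1,R2,R4}
Step 8: reserve R6 A 5 -> on_hand[A=46 B=48] avail[A=32 B=40] open={R1,R2,R4,R6}
Step 9: reserve R7 A 9 -> on_hand[A=46 B=48] avail[A=23 B=40] open={R1,R2,R4,R6,R7}
Step 10: cancel R4 -> on_hand[A=46 B=48] avail[A=23 B=46] open={R1,R2,R6,R7}
Step 11: reserve R8 B 9 -> on_hand[A=46 B=48] avail[A=23 B=37] open={R1,R2,R6,R7,R8}
Step 12: commit R7 -> on_hand[A=37 B=48] avail[A=23 B=37] open={R1,R2,R6,R8}
Step 13: reserve R9 A 8 -> on_hand[A=37 B=48] avail[A=15 B=37] open={R1,R2,R6,R8,R9}

Answer: A: 15
B: 37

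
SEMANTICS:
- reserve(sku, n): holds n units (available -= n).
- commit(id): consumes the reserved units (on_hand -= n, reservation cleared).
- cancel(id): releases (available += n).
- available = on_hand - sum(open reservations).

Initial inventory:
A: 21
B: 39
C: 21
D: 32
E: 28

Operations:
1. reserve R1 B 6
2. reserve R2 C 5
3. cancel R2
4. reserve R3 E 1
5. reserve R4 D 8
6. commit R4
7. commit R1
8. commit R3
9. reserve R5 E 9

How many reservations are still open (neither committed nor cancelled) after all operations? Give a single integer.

Step 1: reserve R1 B 6 -> on_hand[A=21 B=39 C=21 D=32 E=28] avail[A=21 B=33 C=21 D=32 E=28] open={R1}
Step 2: reserve R2 C 5 -> on_hand[A=21 B=39 C=21 D=32 E=28] avail[A=21 B=33 C=16 D=32 E=28] open={R1,R2}
Step 3: cancel R2 -> on_hand[A=21 B=39 C=21 D=32 E=28] avail[A=21 B=33 C=21 D=32 E=28] open={R1}
Step 4: reserve R3 E 1 -> on_hand[A=21 B=39 C=21 D=32 E=28] avail[A=21 B=33 C=21 D=32 E=27] open={R1,R3}
Step 5: reserve R4 D 8 -> on_hand[A=21 B=39 C=21 D=32 E=28] avail[A=21 B=33 C=21 D=24 E=27] open={R1,R3,R4}
Step 6: commit R4 -> on_hand[A=21 B=39 C=21 D=24 E=28] avail[A=21 B=33 C=21 D=24 E=27] open={R1,R3}
Step 7: commit R1 -> on_hand[A=21 B=33 C=21 D=24 E=28] avail[A=21 B=33 C=21 D=24 E=27] open={R3}
Step 8: commit R3 -> on_hand[A=21 B=33 C=21 D=24 E=27] avail[A=21 B=33 C=21 D=24 E=27] open={}
Step 9: reserve R5 E 9 -> on_hand[A=21 B=33 C=21 D=24 E=27] avail[A=21 B=33 C=21 D=24 E=18] open={R5}
Open reservations: ['R5'] -> 1

Answer: 1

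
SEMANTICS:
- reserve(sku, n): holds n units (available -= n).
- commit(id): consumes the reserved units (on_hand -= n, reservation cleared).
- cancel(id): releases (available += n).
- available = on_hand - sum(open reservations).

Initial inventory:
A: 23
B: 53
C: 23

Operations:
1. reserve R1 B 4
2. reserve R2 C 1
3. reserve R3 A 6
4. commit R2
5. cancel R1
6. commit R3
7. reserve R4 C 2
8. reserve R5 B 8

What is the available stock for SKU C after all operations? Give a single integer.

Step 1: reserve R1 B 4 -> on_hand[A=23 B=53 C=23] avail[A=23 B=49 C=23] open={R1}
Step 2: reserve R2 C 1 -> on_hand[A=23 B=53 C=23] avail[A=23 B=49 C=22] open={R1,R2}
Step 3: reserve R3 A 6 -> on_hand[A=23 B=53 C=23] avail[A=17 B=49 C=22] open={R1,R2,R3}
Step 4: commit R2 -> on_hand[A=23 B=53 C=22] avail[A=17 B=49 C=22] open={R1,R3}
Step 5: cancel R1 -> on_hand[A=23 B=53 C=22] avail[A=17 B=53 C=22] open={R3}
Step 6: commit R3 -> on_hand[A=17 B=53 C=22] avail[A=17 B=53 C=22] open={}
Step 7: reserve R4 C 2 -> on_hand[A=17 B=53 C=22] avail[A=17 B=53 C=20] open={R4}
Step 8: reserve R5 B 8 -> on_hand[A=17 B=53 C=22] avail[A=17 B=45 C=20] open={R4,R5}
Final available[C] = 20

Answer: 20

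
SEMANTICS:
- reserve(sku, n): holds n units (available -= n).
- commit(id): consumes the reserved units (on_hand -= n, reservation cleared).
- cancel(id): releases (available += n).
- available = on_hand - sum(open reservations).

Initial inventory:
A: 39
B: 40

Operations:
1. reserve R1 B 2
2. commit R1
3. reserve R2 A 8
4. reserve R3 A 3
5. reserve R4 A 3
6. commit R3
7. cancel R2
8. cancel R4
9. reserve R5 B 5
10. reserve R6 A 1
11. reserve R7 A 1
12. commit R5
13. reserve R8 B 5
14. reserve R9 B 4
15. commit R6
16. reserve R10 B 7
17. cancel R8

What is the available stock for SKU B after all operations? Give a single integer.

Step 1: reserve R1 B 2 -> on_hand[A=39 B=40] avail[A=39 B=38] open={R1}
Step 2: commit R1 -> on_hand[A=39 B=38] avail[A=39 B=38] open={}
Step 3: reserve R2 A 8 -> on_hand[A=39 B=38] avail[A=31 B=38] open={R2}
Step 4: reserve R3 A 3 -> on_hand[A=39 B=38] avail[A=28 B=38] open={R2,R3}
Step 5: reserve R4 A 3 -> on_hand[A=39 B=38] avail[A=25 B=38] open={R2,R3,R4}
Step 6: commit R3 -> on_hand[A=36 B=38] avail[A=25 B=38] open={R2,R4}
Step 7: cancel R2 -> on_hand[A=36 B=38] avail[A=33 B=38] open={R4}
Step 8: cancel R4 -> on_hand[A=36 B=38] avail[A=36 B=38] open={}
Step 9: reserve R5 B 5 -> on_hand[A=36 B=38] avail[A=36 B=33] open={R5}
Step 10: reserve R6 A 1 -> on_hand[A=36 B=38] avail[A=35 B=33] open={R5,R6}
Step 11: reserve R7 A 1 -> on_hand[A=36 B=38] avail[A=34 B=33] open={R5,R6,R7}
Step 12: commit R5 -> on_hand[A=36 B=33] avail[A=34 B=33] open={R6,R7}
Step 13: reserve R8 B 5 -> on_hand[A=36 B=33] avail[A=34 B=28] open={R6,R7,R8}
Step 14: reserve R9 B 4 -> on_hand[A=36 B=33] avail[A=34 B=24] open={R6,R7,R8,R9}
Step 15: commit R6 -> on_hand[A=35 B=33] avail[A=34 B=24] open={R7,R8,R9}
Step 16: reserve R10 B 7 -> on_hand[A=35 B=33] avail[A=34 B=17] open={R10,R7,R8,R9}
Step 17: cancel R8 -> on_hand[A=35 B=33] avail[A=34 B=22] open={R10,R7,R9}
Final available[B] = 22

Answer: 22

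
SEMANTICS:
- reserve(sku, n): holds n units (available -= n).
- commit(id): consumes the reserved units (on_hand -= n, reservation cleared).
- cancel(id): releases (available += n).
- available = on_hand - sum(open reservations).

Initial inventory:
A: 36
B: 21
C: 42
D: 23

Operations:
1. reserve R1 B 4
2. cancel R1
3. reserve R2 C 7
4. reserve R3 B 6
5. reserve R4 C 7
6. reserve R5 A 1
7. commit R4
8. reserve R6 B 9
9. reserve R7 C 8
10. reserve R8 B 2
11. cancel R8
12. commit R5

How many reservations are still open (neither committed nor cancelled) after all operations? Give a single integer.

Answer: 4

Derivation:
Step 1: reserve R1 B 4 -> on_hand[A=36 B=21 C=42 D=23] avail[A=36 B=17 C=42 D=23] open={R1}
Step 2: cancel R1 -> on_hand[A=36 B=21 C=42 D=23] avail[A=36 B=21 C=42 D=23] open={}
Step 3: reserve R2 C 7 -> on_hand[A=36 B=21 C=42 D=23] avail[A=36 B=21 C=35 D=23] open={R2}
Step 4: reserve R3 B 6 -> on_hand[A=36 B=21 C=42 D=23] avail[A=36 B=15 C=35 D=23] open={R2,R3}
Step 5: reserve R4 C 7 -> on_hand[A=36 B=21 C=42 D=23] avail[A=36 B=15 C=28 D=23] open={R2,R3,R4}
Step 6: reserve R5 A 1 -> on_hand[A=36 B=21 C=42 D=23] avail[A=35 B=15 C=28 D=23] open={R2,R3,R4,R5}
Step 7: commit R4 -> on_hand[A=36 B=21 C=35 D=23] avail[A=35 B=15 C=28 D=23] open={R2,R3,R5}
Step 8: reserve R6 B 9 -> on_hand[A=36 B=21 C=35 D=23] avail[A=35 B=6 C=28 D=23] open={R2,R3,R5,R6}
Step 9: reserve R7 C 8 -> on_hand[A=36 B=21 C=35 D=23] avail[A=35 B=6 C=20 D=23] open={R2,R3,R5,R6,R7}
Step 10: reserve R8 B 2 -> on_hand[A=36 B=21 C=35 D=23] avail[A=35 B=4 C=20 D=23] open={R2,R3,R5,R6,R7,R8}
Step 11: cancel R8 -> on_hand[A=36 B=21 C=35 D=23] avail[A=35 B=6 C=20 D=23] open={R2,R3,R5,R6,R7}
Step 12: commit R5 -> on_hand[A=35 B=21 C=35 D=23] avail[A=35 B=6 C=20 D=23] open={R2,R3,R6,R7}
Open reservations: ['R2', 'R3', 'R6', 'R7'] -> 4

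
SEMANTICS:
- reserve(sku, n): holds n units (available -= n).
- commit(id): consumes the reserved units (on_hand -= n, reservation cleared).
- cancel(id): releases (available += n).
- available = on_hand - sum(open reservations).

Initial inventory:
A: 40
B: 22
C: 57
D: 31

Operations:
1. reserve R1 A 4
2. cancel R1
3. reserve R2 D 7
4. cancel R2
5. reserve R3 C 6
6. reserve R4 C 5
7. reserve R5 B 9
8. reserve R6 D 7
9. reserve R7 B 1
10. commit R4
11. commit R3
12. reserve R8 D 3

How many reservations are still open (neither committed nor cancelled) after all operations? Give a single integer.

Step 1: reserve R1 A 4 -> on_hand[A=40 B=22 C=57 D=31] avail[A=36 B=22 C=57 D=31] open={R1}
Step 2: cancel R1 -> on_hand[A=40 B=22 C=57 D=31] avail[A=40 B=22 C=57 D=31] open={}
Step 3: reserve R2 D 7 -> on_hand[A=40 B=22 C=57 D=31] avail[A=40 B=22 C=57 D=24] open={R2}
Step 4: cancel R2 -> on_hand[A=40 B=22 C=57 D=31] avail[A=40 B=22 C=57 D=31] open={}
Step 5: reserve R3 C 6 -> on_hand[A=40 B=22 C=57 D=31] avail[A=40 B=22 C=51 D=31] open={R3}
Step 6: reserve R4 C 5 -> on_hand[A=40 B=22 C=57 D=31] avail[A=40 B=22 C=46 D=31] open={R3,R4}
Step 7: reserve R5 B 9 -> on_hand[A=40 B=22 C=57 D=31] avail[A=40 B=13 C=46 D=31] open={R3,R4,R5}
Step 8: reserve R6 D 7 -> on_hand[A=40 B=22 C=57 D=31] avail[A=40 B=13 C=46 D=24] open={R3,R4,R5,R6}
Step 9: reserve R7 B 1 -> on_hand[A=40 B=22 C=57 D=31] avail[A=40 B=12 C=46 D=24] open={R3,R4,R5,R6,R7}
Step 10: commit R4 -> on_hand[A=40 B=22 C=52 D=31] avail[A=40 B=12 C=46 D=24] open={R3,R5,R6,R7}
Step 11: commit R3 -> on_hand[A=40 B=22 C=46 D=31] avail[A=40 B=12 C=46 D=24] open={R5,R6,R7}
Step 12: reserve R8 D 3 -> on_hand[A=40 B=22 C=46 D=31] avail[A=40 B=12 C=46 D=21] open={R5,R6,R7,R8}
Open reservations: ['R5', 'R6', 'R7', 'R8'] -> 4

Answer: 4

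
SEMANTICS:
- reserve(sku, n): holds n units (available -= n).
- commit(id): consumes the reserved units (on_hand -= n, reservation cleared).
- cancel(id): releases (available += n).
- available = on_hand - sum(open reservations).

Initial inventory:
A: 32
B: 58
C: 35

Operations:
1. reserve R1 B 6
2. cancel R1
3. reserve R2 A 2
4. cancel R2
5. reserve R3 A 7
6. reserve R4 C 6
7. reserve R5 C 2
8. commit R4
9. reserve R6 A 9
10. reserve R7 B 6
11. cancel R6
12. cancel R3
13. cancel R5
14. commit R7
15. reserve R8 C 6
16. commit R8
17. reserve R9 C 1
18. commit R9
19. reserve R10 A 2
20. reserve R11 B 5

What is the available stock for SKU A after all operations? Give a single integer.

Answer: 30

Derivation:
Step 1: reserve R1 B 6 -> on_hand[A=32 B=58 C=35] avail[A=32 B=52 C=35] open={R1}
Step 2: cancel R1 -> on_hand[A=32 B=58 C=35] avail[A=32 B=58 C=35] open={}
Step 3: reserve R2 A 2 -> on_hand[A=32 B=58 C=35] avail[A=30 B=58 C=35] open={R2}
Step 4: cancel R2 -> on_hand[A=32 B=58 C=35] avail[A=32 B=58 C=35] open={}
Step 5: reserve R3 A 7 -> on_hand[A=32 B=58 C=35] avail[A=25 B=58 C=35] open={R3}
Step 6: reserve R4 C 6 -> on_hand[A=32 B=58 C=35] avail[A=25 B=58 C=29] open={R3,R4}
Step 7: reserve R5 C 2 -> on_hand[A=32 B=58 C=35] avail[A=25 B=58 C=27] open={R3,R4,R5}
Step 8: commit R4 -> on_hand[A=32 B=58 C=29] avail[A=25 B=58 C=27] open={R3,R5}
Step 9: reserve R6 A 9 -> on_hand[A=32 B=58 C=29] avail[A=16 B=58 C=27] open={R3,R5,R6}
Step 10: reserve R7 B 6 -> on_hand[A=32 B=58 C=29] avail[A=16 B=52 C=27] open={R3,R5,R6,R7}
Step 11: cancel R6 -> on_hand[A=32 B=58 C=29] avail[A=25 B=52 C=27] open={R3,R5,R7}
Step 12: cancel R3 -> on_hand[A=32 B=58 C=29] avail[A=32 B=52 C=27] open={R5,R7}
Step 13: cancel R5 -> on_hand[A=32 B=58 C=29] avail[A=32 B=52 C=29] open={R7}
Step 14: commit R7 -> on_hand[A=32 B=52 C=29] avail[A=32 B=52 C=29] open={}
Step 15: reserve R8 C 6 -> on_hand[A=32 B=52 C=29] avail[A=32 B=52 C=23] open={R8}
Step 16: commit R8 -> on_hand[A=32 B=52 C=23] avail[A=32 B=52 C=23] open={}
Step 17: reserve R9 C 1 -> on_hand[A=32 B=52 C=23] avail[A=32 B=52 C=22] open={R9}
Step 18: commit R9 -> on_hand[A=32 B=52 C=22] avail[A=32 B=52 C=22] open={}
Step 19: reserve R10 A 2 -> on_hand[A=32 B=52 C=22] avail[A=30 B=52 C=22] open={R10}
Step 20: reserve R11 B 5 -> on_hand[A=32 B=52 C=22] avail[A=30 B=47 C=22] open={R10,R11}
Final available[A] = 30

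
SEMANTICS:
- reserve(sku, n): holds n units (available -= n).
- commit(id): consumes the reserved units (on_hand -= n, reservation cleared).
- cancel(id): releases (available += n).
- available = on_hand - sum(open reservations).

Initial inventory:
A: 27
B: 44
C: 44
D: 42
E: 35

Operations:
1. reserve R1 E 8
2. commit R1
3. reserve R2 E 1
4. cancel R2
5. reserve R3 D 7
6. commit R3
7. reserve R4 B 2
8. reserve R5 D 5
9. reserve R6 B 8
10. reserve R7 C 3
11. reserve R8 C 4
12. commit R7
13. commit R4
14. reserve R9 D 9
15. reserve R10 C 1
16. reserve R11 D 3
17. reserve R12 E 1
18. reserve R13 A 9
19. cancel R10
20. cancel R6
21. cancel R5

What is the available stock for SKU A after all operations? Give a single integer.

Step 1: reserve R1 E 8 -> on_hand[A=27 B=44 C=44 D=42 E=35] avail[A=27 B=44 C=44 D=42 E=27] open={R1}
Step 2: commit R1 -> on_hand[A=27 B=44 C=44 D=42 E=27] avail[A=27 B=44 C=44 D=42 E=27] open={}
Step 3: reserve R2 E 1 -> on_hand[A=27 B=44 C=44 D=42 E=27] avail[A=27 B=44 C=44 D=42 E=26] open={R2}
Step 4: cancel R2 -> on_hand[A=27 B=44 C=44 D=42 E=27] avail[A=27 B=44 C=44 D=42 E=27] open={}
Step 5: reserve R3 D 7 -> on_hand[A=27 B=44 C=44 D=42 E=27] avail[A=27 B=44 C=44 D=35 E=27] open={R3}
Step 6: commit R3 -> on_hand[A=27 B=44 C=44 D=35 E=27] avail[A=27 B=44 C=44 D=35 E=27] open={}
Step 7: reserve R4 B 2 -> on_hand[A=27 B=44 C=44 D=35 E=27] avail[A=27 B=42 C=44 D=35 E=27] open={R4}
Step 8: reserve R5 D 5 -> on_hand[A=27 B=44 C=44 D=35 E=27] avail[A=27 B=42 C=44 D=30 E=27] open={R4,R5}
Step 9: reserve R6 B 8 -> on_hand[A=27 B=44 C=44 D=35 E=27] avail[A=27 B=34 C=44 D=30 E=27] open={R4,R5,R6}
Step 10: reserve R7 C 3 -> on_hand[A=27 B=44 C=44 D=35 E=27] avail[A=27 B=34 C=41 D=30 E=27] open={R4,R5,R6,R7}
Step 11: reserve R8 C 4 -> on_hand[A=27 B=44 C=44 D=35 E=27] avail[A=27 B=34 C=37 D=30 E=27] open={R4,R5,R6,R7,R8}
Step 12: commit R7 -> on_hand[A=27 B=44 C=41 D=35 E=27] avail[A=27 B=34 C=37 D=30 E=27] open={R4,R5,R6,R8}
Step 13: commit R4 -> on_hand[A=27 B=42 C=41 D=35 E=27] avail[A=27 B=34 C=37 D=30 E=27] open={R5,R6,R8}
Step 14: reserve R9 D 9 -> on_hand[A=27 B=42 C=41 D=35 E=27] avail[A=27 B=34 C=37 D=21 E=27] open={R5,R6,R8,R9}
Step 15: reserve R10 C 1 -> on_hand[A=27 B=42 C=41 D=35 E=27] avail[A=27 B=34 C=36 D=21 E=27] open={R10,R5,R6,R8,R9}
Step 16: reserve R11 D 3 -> on_hand[A=27 B=42 C=41 D=35 E=27] avail[A=27 B=34 C=36 D=18 E=27] open={R10,R11,R5,R6,R8,R9}
Step 17: reserve R12 E 1 -> on_hand[A=27 B=42 C=41 D=35 E=27] avail[A=27 B=34 C=36 D=18 E=26] open={R10,R11,R12,R5,R6,R8,R9}
Step 18: reserve R13 A 9 -> on_hand[A=27 B=42 C=41 D=35 E=27] avail[A=18 B=34 C=36 D=18 E=26] open={R10,R11,R12,R13,R5,R6,R8,R9}
Step 19: cancel R10 -> on_hand[A=27 B=42 C=41 D=35 E=27] avail[A=18 B=34 C=37 D=18 E=26] open={R11,R12,R13,R5,R6,R8,R9}
Step 20: cancel R6 -> on_hand[A=27 B=42 C=41 D=35 E=27] avail[A=18 B=42 C=37 D=18 E=26] open={R11,R12,R13,R5,R8,R9}
Step 21: cancel R5 -> on_hand[A=27 B=42 C=41 D=35 E=27] avail[A=18 B=42 C=37 D=23 E=26] open={R11,R12,R13,R8,R9}
Final available[A] = 18

Answer: 18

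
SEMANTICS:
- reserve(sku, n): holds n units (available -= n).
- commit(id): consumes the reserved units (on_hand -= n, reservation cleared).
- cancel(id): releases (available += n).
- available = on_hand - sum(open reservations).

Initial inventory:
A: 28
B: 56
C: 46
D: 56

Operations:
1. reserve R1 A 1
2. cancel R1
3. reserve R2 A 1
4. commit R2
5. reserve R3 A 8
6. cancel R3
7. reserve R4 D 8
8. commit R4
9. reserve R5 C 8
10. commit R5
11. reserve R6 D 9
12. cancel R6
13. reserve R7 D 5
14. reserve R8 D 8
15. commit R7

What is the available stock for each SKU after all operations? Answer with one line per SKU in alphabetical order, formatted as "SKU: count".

Answer: A: 27
B: 56
C: 38
D: 35

Derivation:
Step 1: reserve R1 A 1 -> on_hand[A=28 B=56 C=46 D=56] avail[A=27 B=56 C=46 D=56] open={R1}
Step 2: cancel R1 -> on_hand[A=28 B=56 C=46 D=56] avail[A=28 B=56 C=46 D=56] open={}
Step 3: reserve R2 A 1 -> on_hand[A=28 B=56 C=46 D=56] avail[A=27 B=56 C=46 D=56] open={R2}
Step 4: commit R2 -> on_hand[A=27 B=56 C=46 D=56] avail[A=27 B=56 C=46 D=56] open={}
Step 5: reserve R3 A 8 -> on_hand[A=27 B=56 C=46 D=56] avail[A=19 B=56 C=46 D=56] open={R3}
Step 6: cancel R3 -> on_hand[A=27 B=56 C=46 D=56] avail[A=27 B=56 C=46 D=56] open={}
Step 7: reserve R4 D 8 -> on_hand[A=27 B=56 C=46 D=56] avail[A=27 B=56 C=46 D=48] open={R4}
Step 8: commit R4 -> on_hand[A=27 B=56 C=46 D=48] avail[A=27 B=56 C=46 D=48] open={}
Step 9: reserve R5 C 8 -> on_hand[A=27 B=56 C=46 D=48] avail[A=27 B=56 C=38 D=48] open={R5}
Step 10: commit R5 -> on_hand[A=27 B=56 C=38 D=48] avail[A=27 B=56 C=38 D=48] open={}
Step 11: reserve R6 D 9 -> on_hand[A=27 B=56 C=38 D=48] avail[A=27 B=56 C=38 D=39] open={R6}
Step 12: cancel R6 -> on_hand[A=27 B=56 C=38 D=48] avail[A=27 B=56 C=38 D=48] open={}
Step 13: reserve R7 D 5 -> on_hand[A=27 B=56 C=38 D=48] avail[A=27 B=56 C=38 D=43] open={R7}
Step 14: reserve R8 D 8 -> on_hand[A=27 B=56 C=38 D=48] avail[A=27 B=56 C=38 D=35] open={R7,R8}
Step 15: commit R7 -> on_hand[A=27 B=56 C=38 D=43] avail[A=27 B=56 C=38 D=35] open={R8}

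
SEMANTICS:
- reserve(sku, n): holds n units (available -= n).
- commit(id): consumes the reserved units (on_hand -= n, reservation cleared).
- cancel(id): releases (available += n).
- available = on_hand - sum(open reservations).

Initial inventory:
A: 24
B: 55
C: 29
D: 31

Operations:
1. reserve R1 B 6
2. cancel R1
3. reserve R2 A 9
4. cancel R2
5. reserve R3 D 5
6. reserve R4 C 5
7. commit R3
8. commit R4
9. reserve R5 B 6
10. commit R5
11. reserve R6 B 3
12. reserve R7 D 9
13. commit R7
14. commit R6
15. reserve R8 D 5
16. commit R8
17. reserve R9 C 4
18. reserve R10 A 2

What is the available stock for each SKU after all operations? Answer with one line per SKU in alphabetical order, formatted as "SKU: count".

Step 1: reserve R1 B 6 -> on_hand[A=24 B=55 C=29 D=31] avail[A=24 B=49 C=29 D=31] open={R1}
Step 2: cancel R1 -> on_hand[A=24 B=55 C=29 D=31] avail[A=24 B=55 C=29 D=31] open={}
Step 3: reserve R2 A 9 -> on_hand[A=24 B=55 C=29 D=31] avail[A=15 B=55 C=29 D=31] open={R2}
Step 4: cancel R2 -> on_hand[A=24 B=55 C=29 D=31] avail[A=24 B=55 C=29 D=31] open={}
Step 5: reserve R3 D 5 -> on_hand[A=24 B=55 C=29 D=31] avail[A=24 B=55 C=29 D=26] open={R3}
Step 6: reserve R4 C 5 -> on_hand[A=24 B=55 C=29 D=31] avail[A=24 B=55 C=24 D=26] open={R3,R4}
Step 7: commit R3 -> on_hand[A=24 B=55 C=29 D=26] avail[A=24 B=55 C=24 D=26] open={R4}
Step 8: commit R4 -> on_hand[A=24 B=55 C=24 D=26] avail[A=24 B=55 C=24 D=26] open={}
Step 9: reserve R5 B 6 -> on_hand[A=24 B=55 C=24 D=26] avail[A=24 B=49 C=24 D=26] open={R5}
Step 10: commit R5 -> on_hand[A=24 B=49 C=24 D=26] avail[A=24 B=49 C=24 D=26] open={}
Step 11: reserve R6 B 3 -> on_hand[A=24 B=49 C=24 D=26] avail[A=24 B=46 C=24 D=26] open={R6}
Step 12: reserve R7 D 9 -> on_hand[A=24 B=49 C=24 D=26] avail[A=24 B=46 C=24 D=17] open={R6,R7}
Step 13: commit R7 -> on_hand[A=24 B=49 C=24 D=17] avail[A=24 B=46 C=24 D=17] open={R6}
Step 14: commit R6 -> on_hand[A=24 B=46 C=24 D=17] avail[A=24 B=46 C=24 D=17] open={}
Step 15: reserve R8 D 5 -> on_hand[A=24 B=46 C=24 D=17] avail[A=24 B=46 C=24 D=12] open={R8}
Step 16: commit R8 -> on_hand[A=24 B=46 C=24 D=12] avail[A=24 B=46 C=24 D=12] open={}
Step 17: reserve R9 C 4 -> on_hand[A=24 B=46 C=24 D=12] avail[A=24 B=46 C=20 D=12] open={R9}
Step 18: reserve R10 A 2 -> on_hand[A=24 B=46 C=24 D=12] avail[A=22 B=46 C=20 D=12] open={R10,R9}

Answer: A: 22
B: 46
C: 20
D: 12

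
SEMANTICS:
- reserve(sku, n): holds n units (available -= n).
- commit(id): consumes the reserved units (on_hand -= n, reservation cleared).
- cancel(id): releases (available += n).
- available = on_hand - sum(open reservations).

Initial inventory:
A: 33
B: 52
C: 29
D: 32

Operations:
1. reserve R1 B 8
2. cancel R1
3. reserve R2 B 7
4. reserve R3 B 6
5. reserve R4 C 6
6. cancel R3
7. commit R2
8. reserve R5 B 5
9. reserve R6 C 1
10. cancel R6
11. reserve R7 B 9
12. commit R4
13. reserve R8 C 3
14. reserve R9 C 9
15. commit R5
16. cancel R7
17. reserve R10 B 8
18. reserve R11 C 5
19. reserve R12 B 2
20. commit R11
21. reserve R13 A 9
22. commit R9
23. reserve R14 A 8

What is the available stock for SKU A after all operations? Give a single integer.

Step 1: reserve R1 B 8 -> on_hand[A=33 B=52 C=29 D=32] avail[A=33 B=44 C=29 D=32] open={R1}
Step 2: cancel R1 -> on_hand[A=33 B=52 C=29 D=32] avail[A=33 B=52 C=29 D=32] open={}
Step 3: reserve R2 B 7 -> on_hand[A=33 B=52 C=29 D=32] avail[A=33 B=45 C=29 D=32] open={R2}
Step 4: reserve R3 B 6 -> on_hand[A=33 B=52 C=29 D=32] avail[A=33 B=39 C=29 D=32] open={R2,R3}
Step 5: reserve R4 C 6 -> on_hand[A=33 B=52 C=29 D=32] avail[A=33 B=39 C=23 D=32] open={R2,R3,R4}
Step 6: cancel R3 -> on_hand[A=33 B=52 C=29 D=32] avail[A=33 B=45 C=23 D=32] open={R2,R4}
Step 7: commit R2 -> on_hand[A=33 B=45 C=29 D=32] avail[A=33 B=45 C=23 D=32] open={R4}
Step 8: reserve R5 B 5 -> on_hand[A=33 B=45 C=29 D=32] avail[A=33 B=40 C=23 D=32] open={R4,R5}
Step 9: reserve R6 C 1 -> on_hand[A=33 B=45 C=29 D=32] avail[A=33 B=40 C=22 D=32] open={R4,R5,R6}
Step 10: cancel R6 -> on_hand[A=33 B=45 C=29 D=32] avail[A=33 B=40 C=23 D=32] open={R4,R5}
Step 11: reserve R7 B 9 -> on_hand[A=33 B=45 C=29 D=32] avail[A=33 B=31 C=23 D=32] open={R4,R5,R7}
Step 12: commit R4 -> on_hand[A=33 B=45 C=23 D=32] avail[A=33 B=31 C=23 D=32] open={R5,R7}
Step 13: reserve R8 C 3 -> on_hand[A=33 B=45 C=23 D=32] avail[A=33 B=31 C=20 D=32] open={R5,R7,R8}
Step 14: reserve R9 C 9 -> on_hand[A=33 B=45 C=23 D=32] avail[A=33 B=31 C=11 D=32] open={R5,R7,R8,R9}
Step 15: commit R5 -> on_hand[A=33 B=40 C=23 D=32] avail[A=33 B=31 C=11 D=32] open={R7,R8,R9}
Step 16: cancel R7 -> on_hand[A=33 B=40 C=23 D=32] avail[A=33 B=40 C=11 D=32] open={R8,R9}
Step 17: reserve R10 B 8 -> on_hand[A=33 B=40 C=23 D=32] avail[A=33 B=32 C=11 D=32] open={R10,R8,R9}
Step 18: reserve R11 C 5 -> on_hand[A=33 B=40 C=23 D=32] avail[A=33 B=32 C=6 D=32] open={R10,R11,R8,R9}
Step 19: reserve R12 B 2 -> on_hand[A=33 B=40 C=23 D=32] avail[A=33 B=30 C=6 D=32] open={R10,R11,R12,R8,R9}
Step 20: commit R11 -> on_hand[A=33 B=40 C=18 D=32] avail[A=33 B=30 C=6 D=32] open={R10,R12,R8,R9}
Step 21: reserve R13 A 9 -> on_hand[A=33 B=40 C=18 D=32] avail[A=24 B=30 C=6 D=32] open={R10,R12,R13,R8,R9}
Step 22: commit R9 -> on_hand[A=33 B=40 C=9 D=32] avail[A=24 B=30 C=6 D=32] open={R10,R12,R13,R8}
Step 23: reserve R14 A 8 -> on_hand[A=33 B=40 C=9 D=32] avail[A=16 B=30 C=6 D=32] open={R10,R12,R13,R14,R8}
Final available[A] = 16

Answer: 16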